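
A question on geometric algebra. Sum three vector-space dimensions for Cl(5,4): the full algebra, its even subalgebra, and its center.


n = 5 + 4 = 9
Total dim = 2^9 = 512
Even subalgebra dim = 2^8 = 256
n is odd, so center dim = 2
Sum = 512 + 256 + 2 = 770


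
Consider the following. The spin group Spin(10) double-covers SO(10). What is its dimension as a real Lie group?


Spin(n) double-covers SO(n); both have Lie algebra so(n) of dimension n(n-1)/2.
n = 10
n(n-1) = 10 * 9 = 90
dim Spin(10) = 90/2 = 45


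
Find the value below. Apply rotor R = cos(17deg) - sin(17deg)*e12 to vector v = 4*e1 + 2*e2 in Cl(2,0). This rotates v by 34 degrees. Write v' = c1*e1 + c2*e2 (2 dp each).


Rotor R = cos(17deg) - sin(17deg)*e12
Rotation angle theta = 2 * 17 = 34 degrees
v' = R*v*~R rotates v by theta.
cos(34deg) = 0.8290, sin(34deg) = 0.5592
v'_1 = 4*cos(34deg) - 2*sin(34deg)
= 4*0.8290 - 2*0.5592
= 2.20
v'_2 = 4*sin(34deg) + 2*cos(34deg)
= 4*0.5592 + 2*0.8290
= 3.89
v' = 2.20*e1 + 3.89*e2


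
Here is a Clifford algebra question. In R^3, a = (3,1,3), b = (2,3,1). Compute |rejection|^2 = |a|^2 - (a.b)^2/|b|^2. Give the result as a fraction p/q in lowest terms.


|a|^2 = 3^2 + 1^2 + 3^2 = 19
|b|^2 = 2^2 + 3^2 + 1^2 = 14
a . b = 3*2 + 1*3 + 3*1 = 12
(a.b)^2 = 12^2 = 144
|rej|^2 = 19 - 144/14
= (266 - 144)/14
= 122/14
In lowest terms: 61/7


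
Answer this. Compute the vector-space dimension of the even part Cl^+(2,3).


Even subalgebra dimension = 2^(n-1)
n = 2 + 3 = 5
2^(5 - 1) = 2^4 = 16
Verification: sum of C(5,k) for even k = 1 + 10 + 5 = 16
Result = 16


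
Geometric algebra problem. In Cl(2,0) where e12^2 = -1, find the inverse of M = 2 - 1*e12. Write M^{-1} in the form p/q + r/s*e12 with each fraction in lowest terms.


M = 2 - 1*e12, where e12^2 = -1.
Since M commutes with its reverse ~M = a - b*e12, M * ~M = a^2 - b^2*e12^2 = a^2 + b^2.
So M^{-1} = ~M / (a^2 + b^2) = (a - b*e12)/(a^2 + b^2).
a^2 + b^2 = 4 + 1 = 5
Scalar part = 2/5 = 2/5
Bivector coeff = 1/5 = 1/5
M^{-1} = 2/5 + 1/5*e12


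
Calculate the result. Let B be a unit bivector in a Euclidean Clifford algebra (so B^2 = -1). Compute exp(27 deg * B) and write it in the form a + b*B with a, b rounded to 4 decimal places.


For a unit bivector B with B^2 = -1, the exponential series gives
e^(theta*B) = cos(theta) + sin(theta)*B (the GA analogue of Euler's formula).
theta = 27 degrees = 0.471239 rad
cos(27 deg) = 0.8910
sin(27 deg) = 0.4540
exp(theta*B) = 0.8910 + 0.4540*B


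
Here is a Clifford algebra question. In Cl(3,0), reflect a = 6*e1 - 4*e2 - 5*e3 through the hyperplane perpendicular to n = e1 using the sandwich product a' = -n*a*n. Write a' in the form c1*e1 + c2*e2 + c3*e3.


Reflection formula: a' = -n*a*n, with n = e1 (unit vector, n^2 = 1).
For reflection through hyperplane perp to e1:
The component along e1 flips sign, others stay.
a = (6, -4, -5)
a' = (-6, -4, -5)
a' = -6*e1 - 4*e2 - 5*e3


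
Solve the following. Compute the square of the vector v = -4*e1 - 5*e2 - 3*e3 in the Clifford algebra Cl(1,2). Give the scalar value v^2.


v^2 = sum of c_i^2 * e_i^2
Positive signature terms (e_i^2 = +1): (-4)^2 = 16
Negative signature terms (e_j^2 = -1): (-5)^2 + (-3)^2 = 34
v^2 = 16 - 34 = -18


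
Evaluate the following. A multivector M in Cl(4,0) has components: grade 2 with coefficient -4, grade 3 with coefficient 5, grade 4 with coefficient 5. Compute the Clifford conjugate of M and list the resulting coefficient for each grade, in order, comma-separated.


Clifford conjugate sign for grade k: (-1)^(k(k+1)/2)
Grade 2: (-1)^(2*3/2) = (-1)^3 = -1, coeff -4 -> 4
Grade 3: (-1)^(3*4/2) = (-1)^6 = 1, coeff 5 -> 5
Grade 4: (-1)^(4*5/2) = (-1)^10 = 1, coeff 5 -> 5
Conjugated coefficients: 4, 5, 5


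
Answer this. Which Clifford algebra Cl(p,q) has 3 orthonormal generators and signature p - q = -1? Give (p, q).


We need p + q = 3 and p - q = -1.
Adding: 2p = 3 + (-1) = 2, so p = 1.
Then q = 3 - 1 = 2.
(p, q) = (1, 2)


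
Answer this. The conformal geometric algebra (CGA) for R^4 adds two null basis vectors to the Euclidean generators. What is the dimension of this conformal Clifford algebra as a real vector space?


The conformal model of R^4 uses Cl(5,1): the 4 Euclidean generators plus two extra orthogonal generators e+ (e+^2 = +1) and e- (e-^2 = -1), from which the null vectors e0, einf are built.
Number of generators m = 4 + 2 = 6.
dim Cl(p,q) = 2^m = 2^6 = 64


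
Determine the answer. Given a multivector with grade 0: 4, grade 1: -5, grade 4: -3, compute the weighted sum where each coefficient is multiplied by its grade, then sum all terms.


Grade-weighted sum = sum of grade_k * coefficient_k
0*4 = 0
1*(-5) = -5
4*(-3) = -12
Total = 0 + (-5) + (-12) = -17


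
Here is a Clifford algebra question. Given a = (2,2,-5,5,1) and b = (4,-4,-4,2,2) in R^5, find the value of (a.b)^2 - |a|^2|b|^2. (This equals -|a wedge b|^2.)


a . b = 2*4 + 2*(-4) + (-5)*(-4) + 5*2 + 1*2
= 8 + (-8) + 20 + 10 + 2 = 32
|a|^2 = 2^2 + 2^2 + (-5)^2 + 5^2 + 1^2 = 59
|b|^2 = 4^2 + (-4)^2 + (-4)^2 + 2^2 + 2^2 = 56
(a.b)^2 = 32^2 = 1024
|a|^2 * |b|^2 = 59 * 56 = 3304
Result = 1024 - 3304 = -2280


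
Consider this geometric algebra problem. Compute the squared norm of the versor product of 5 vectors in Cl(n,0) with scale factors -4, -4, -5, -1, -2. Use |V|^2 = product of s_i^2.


Each vector v_i has |v_i|^2 = s_i^2
Squared scales: (-4)^2 = 16, (-4)^2 = 16, (-5)^2 = 25, (-1)^2 = 1, (-2)^2 = 4
|V|^2 = 16 * 16 * 25 * 1 * 4
= 25600


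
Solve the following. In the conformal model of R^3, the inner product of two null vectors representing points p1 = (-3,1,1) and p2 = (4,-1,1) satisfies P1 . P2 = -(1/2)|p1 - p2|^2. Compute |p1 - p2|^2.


p1 - p2 = (-7, 2, 0)
|p1 - p2|^2 = (-7)^2 + 2^2 + 0^2
= 49 + 4 + 0
= 53


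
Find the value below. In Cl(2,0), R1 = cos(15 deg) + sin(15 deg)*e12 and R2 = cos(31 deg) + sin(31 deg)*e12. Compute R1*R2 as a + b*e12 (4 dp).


Same-plane rotors commute and their half-angles add:
R1*R2 = cos(a1 + a2) + sin(a1 + a2)*e12.
a1 + a2 = 15 + 31 = 46 deg
cos(46 deg) = 0.6947
sin(46 deg) = 0.7193
R1*R2 = 0.6947 + 0.7193*e12


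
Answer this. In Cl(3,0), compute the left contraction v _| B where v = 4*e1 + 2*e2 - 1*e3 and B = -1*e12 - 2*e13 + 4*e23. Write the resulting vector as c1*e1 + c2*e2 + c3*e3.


Left contraction v _| B = <vB>_1 (grade-1 part of the geometric product vB).
Using e1_|e12 = e2, e2_|e12 = -e1, e1_|e13 = e3, e3_|e13 = -e1, e2_|e23 = e3, e3_|e23 = -e2:
e1 coeff: -v2*b12 - v3*b13 = -(2)*(-1) - (-1)*(-2) = 0
e2 coeff: v1*b12 - v3*b23 = (4)*(-1) - (-1)*(4) = 0
e3 coeff: v1*b13 + v2*b23 = (4)*(-2) + (2)*(4) = 0
v _| B = 0*e1 + 0*e2 + 0*e3


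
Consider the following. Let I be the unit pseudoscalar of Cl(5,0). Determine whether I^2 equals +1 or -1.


The pseudoscalar I = e1...e_n (product of all n generators) of Cl(p,q) satisfies I^2 = (-1)^(q + n(n-1)/2).
p = 5, q = 0, n = p + q = 5
n(n-1)/2 = 5 * 4 / 2 = 10
Exponent = q + n(n-1)/2 = 0 + 10 = 10
I^2 = (-1)^10 = +1


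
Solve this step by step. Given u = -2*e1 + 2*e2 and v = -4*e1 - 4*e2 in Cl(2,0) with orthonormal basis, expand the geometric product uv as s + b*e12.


Expand: (-2*e1 + 2*e2)(-4*e1 - 4*e2)
= (-2)*(-4)*e1e1 + (-2)*(-4)*e1e2 + 2*(-4)*e2e1 + 2*(-4)*e2e2
Using e1^2 = e2^2 = 1, e2e1 = -e1e2:
Scalar part s = (-2)*(-4) + 2*(-4) = 8 + (-8) = 0
Bivector part b = (-2)*(-4) - 2*(-4) = 8 - (-8) = 16
uv = 0 + 16*e12


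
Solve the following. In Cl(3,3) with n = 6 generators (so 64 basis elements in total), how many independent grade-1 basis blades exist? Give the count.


Number of grade-k basis blades in Cl(p,q) with n = p + q is C(n, k).
n = 3 + 3 = 6
C(6, 1) = 6! / (1! * 5!)
= 720 / (1 * 120)
= 6


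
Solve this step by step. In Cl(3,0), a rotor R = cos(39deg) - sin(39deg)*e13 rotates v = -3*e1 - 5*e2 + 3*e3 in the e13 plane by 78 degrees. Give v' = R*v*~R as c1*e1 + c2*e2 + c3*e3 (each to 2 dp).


Rotor R = cos(39deg) - sin(39deg)*e13
Rotation angle theta = 2 * 39 = 78 degrees in the e13 plane (e1 -> e3).
The component perpendicular to the plane (e2) is invariant: v'_2 = v2 = -5.00
cos(78deg) = 0.2079, sin(78deg) = 0.9781
v'_1 = v1*cos(theta) - v3*sin(theta) = -3*0.2079 - 3*0.9781 = -3.56
v'_3 = v1*sin(theta) + v3*cos(theta) = -3*0.9781 + 3*0.2079 = -2.31
v' = -3.56*e1 - 5.00*e2 - 2.31*e3


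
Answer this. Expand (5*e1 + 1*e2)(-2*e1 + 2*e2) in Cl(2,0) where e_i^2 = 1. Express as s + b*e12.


Expand: (5*e1 + 1*e2)(-2*e1 + 2*e2)
= 5*(-2)*e1e1 + 5*2*e1e2 + 1*(-2)*e2e1 + 1*2*e2e2
Using e1^2 = e2^2 = 1, e2e1 = -e1e2:
Scalar part s = 5*(-2) + 1*2 = -10 + 2 = -8
Bivector part b = 5*2 - 1*(-2) = 10 - (-2) = 12
uv = -8 + 12*e12


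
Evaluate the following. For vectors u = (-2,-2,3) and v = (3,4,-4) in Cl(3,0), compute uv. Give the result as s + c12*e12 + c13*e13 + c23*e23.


In Cl(3,0): e_i^2 = 1, e_ie_j = -e_je_i for i != j.
Scalar part = u . v = (-2)*3 + (-2)*4 + 3*(-4)
= -6 + (-8) + (-12) = -26
e12 coeff = (-2)*4 - (-2)*3 = -8 - (-6) = -2
e13 coeff = (-2)*(-4) - 3*3 = 8 - 9 = -1
e23 coeff = (-2)*(-4) - 3*4 = 8 - 12 = -4
uv = -26 - 2*e12 - 1*e13 - 4*e23


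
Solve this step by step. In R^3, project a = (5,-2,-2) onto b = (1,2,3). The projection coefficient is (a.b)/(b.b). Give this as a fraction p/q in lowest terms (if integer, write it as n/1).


Projection coefficient = (a . b) / (b . b)
a . b = 5*1 + (-2)*2 + (-2)*3
= 5 + (-4) + (-6) = -5
b . b = 1^2 + 2^2 + 3^2
= 1 + 4 + 9 = 14
Coefficient = -5/14
In lowest terms: -5/14


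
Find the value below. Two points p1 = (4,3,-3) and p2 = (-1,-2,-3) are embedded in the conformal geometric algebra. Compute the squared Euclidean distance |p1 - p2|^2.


p1 - p2 = (5, 5, 0)
|p1 - p2|^2 = 5^2 + 5^2 + 0^2
= 25 + 25 + 0
= 50


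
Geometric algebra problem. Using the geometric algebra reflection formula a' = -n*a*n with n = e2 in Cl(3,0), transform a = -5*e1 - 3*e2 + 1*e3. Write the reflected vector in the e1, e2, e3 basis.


Reflection formula: a' = -n*a*n, with n = e2 (unit vector, n^2 = 1).
For reflection through hyperplane perp to e2:
The component along e2 flips sign, others stay.
a = (-5, -3, 1)
a' = (-5, 3, 1)
a' = -5*e1 + 3*e2 + 1*e3


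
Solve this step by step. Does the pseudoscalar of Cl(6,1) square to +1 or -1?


The pseudoscalar I = e1...e_n (product of all n generators) of Cl(p,q) satisfies I^2 = (-1)^(q + n(n-1)/2).
p = 6, q = 1, n = p + q = 7
n(n-1)/2 = 7 * 6 / 2 = 21
Exponent = q + n(n-1)/2 = 1 + 21 = 22
I^2 = (-1)^22 = +1


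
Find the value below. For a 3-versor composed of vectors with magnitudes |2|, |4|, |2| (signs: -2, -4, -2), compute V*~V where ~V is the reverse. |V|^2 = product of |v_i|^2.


Each vector v_i has |v_i|^2 = s_i^2
Squared scales: (-2)^2 = 4, (-4)^2 = 16, (-2)^2 = 4
|V|^2 = 4 * 16 * 4
= 256


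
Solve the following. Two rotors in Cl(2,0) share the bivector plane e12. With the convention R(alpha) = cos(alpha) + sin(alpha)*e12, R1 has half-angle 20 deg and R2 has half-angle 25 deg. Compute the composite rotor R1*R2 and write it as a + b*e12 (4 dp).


Same-plane rotors commute and their half-angles add:
R1*R2 = cos(a1 + a2) + sin(a1 + a2)*e12.
a1 + a2 = 20 + 25 = 45 deg
cos(45 deg) = 0.7071
sin(45 deg) = 0.7071
R1*R2 = 0.7071 + 0.7071*e12


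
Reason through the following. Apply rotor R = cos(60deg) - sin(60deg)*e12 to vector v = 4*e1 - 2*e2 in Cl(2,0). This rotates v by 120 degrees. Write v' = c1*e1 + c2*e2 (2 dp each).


Rotor R = cos(60deg) - sin(60deg)*e12
Rotation angle theta = 2 * 60 = 120 degrees
v' = R*v*~R rotates v by theta.
cos(120deg) = -0.5000, sin(120deg) = 0.8660
v'_1 = 4*cos(120deg) - (-2)*sin(120deg)
= 4*(-0.5000) - (-2)*0.8660
= -0.27
v'_2 = 4*sin(120deg) + (-2)*cos(120deg)
= 4*0.8660 + (-2)*(-0.5000)
= 4.46
v' = -0.27*e1 + 4.46*e2


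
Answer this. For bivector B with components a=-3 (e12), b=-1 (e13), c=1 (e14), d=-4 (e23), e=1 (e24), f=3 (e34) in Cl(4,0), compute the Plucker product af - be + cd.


Plucker relation: af - be + cd
a*f = (-3)*3 = -9
b*e = (-1)*1 = -1
c*d = 1*(-4) = -4
af - be + cd = -9 - (-1) + (-4)
= -12


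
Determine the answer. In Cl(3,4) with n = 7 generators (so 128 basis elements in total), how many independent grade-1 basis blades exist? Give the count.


Number of grade-k basis blades in Cl(p,q) with n = p + q is C(n, k).
n = 3 + 4 = 7
C(7, 1) = 7! / (1! * 6!)
= 5040 / (1 * 720)
= 7


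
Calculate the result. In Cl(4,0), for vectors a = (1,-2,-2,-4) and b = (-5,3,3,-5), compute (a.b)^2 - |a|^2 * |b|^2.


a . b = 1*(-5) + (-2)*3 + (-2)*3 + (-4)*(-5)
= -5 + (-6) + (-6) + 20 = 3
|a|^2 = 1^2 + (-2)^2 + (-2)^2 + (-4)^2 = 25
|b|^2 = (-5)^2 + 3^2 + 3^2 + (-5)^2 = 68
(a.b)^2 = 3^2 = 9
|a|^2 * |b|^2 = 25 * 68 = 1700
Result = 9 - 1700 = -1691


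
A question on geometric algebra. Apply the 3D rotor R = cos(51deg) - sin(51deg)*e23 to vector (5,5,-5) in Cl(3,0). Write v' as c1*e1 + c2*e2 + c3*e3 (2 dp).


Rotor R = cos(51deg) - sin(51deg)*e23
Rotation angle theta = 2 * 51 = 102 degrees in the e23 plane (e2 -> e3).
The component perpendicular to the plane (e1) is invariant: v'_1 = v1 = 5.00
cos(102deg) = -0.2079, sin(102deg) = 0.9781
v'_2 = v2*cos(theta) - v3*sin(theta) = 5*(-0.2079) - (-5)*0.9781 = 3.85
v'_3 = v2*sin(theta) + v3*cos(theta) = 5*0.9781 + (-5)*(-0.2079) = 5.93
v' = 5.00*e1 + 3.85*e2 + 5.93*e3


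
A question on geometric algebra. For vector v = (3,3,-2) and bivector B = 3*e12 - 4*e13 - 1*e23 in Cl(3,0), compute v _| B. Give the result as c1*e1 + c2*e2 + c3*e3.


Left contraction v _| B = <vB>_1 (grade-1 part of the geometric product vB).
Using e1_|e12 = e2, e2_|e12 = -e1, e1_|e13 = e3, e3_|e13 = -e1, e2_|e23 = e3, e3_|e23 = -e2:
e1 coeff: -v2*b12 - v3*b13 = -(3)*(3) - (-2)*(-4) = -17
e2 coeff: v1*b12 - v3*b23 = (3)*(3) - (-2)*(-1) = 7
e3 coeff: v1*b13 + v2*b23 = (3)*(-4) + (3)*(-1) = -15
v _| B = -17*e1 + 7*e2 - 15*e3


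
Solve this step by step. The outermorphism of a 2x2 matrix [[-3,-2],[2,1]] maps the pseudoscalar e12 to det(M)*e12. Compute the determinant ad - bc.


The outermorphism of a linear map f sends e1^e2 to f(e1)^f(e2).
f(e1) = -3*e1 + 2*e2
f(e2) = -2*e1 + 1*e2
f(e1) ^ f(e2) = (-3*e1 + 2*e2) ^ (-2*e1 + 1*e2)
= (-3)*1*e12 + 2*(-2)*e21
= (-3 - (-4))*e12
= 1*e12
Coefficient = 1


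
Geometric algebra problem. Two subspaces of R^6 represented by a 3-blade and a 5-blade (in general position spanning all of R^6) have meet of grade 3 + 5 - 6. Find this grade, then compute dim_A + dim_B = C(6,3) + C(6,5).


Meet grade = grade(A) + grade(B) - n
= 3 + 5 - 6 = 2
C(6,3) = 20
C(6,5) = 6
dim_A + dim_B = 20 + 6 = 26


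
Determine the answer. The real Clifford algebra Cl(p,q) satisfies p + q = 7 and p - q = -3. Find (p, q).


We need p + q = 7 and p - q = -3.
Adding: 2p = 7 + (-3) = 4, so p = 2.
Then q = 7 - 2 = 5.
(p, q) = (2, 5)


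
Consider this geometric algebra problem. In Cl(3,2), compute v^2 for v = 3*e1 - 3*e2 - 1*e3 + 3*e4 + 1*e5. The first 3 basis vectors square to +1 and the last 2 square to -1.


v^2 = sum of c_i^2 * e_i^2
Positive signature terms (e_i^2 = +1): 3^2 + (-3)^2 + (-1)^2 = 19
Negative signature terms (e_j^2 = -1): 3^2 + 1^2 = 10
v^2 = 19 - 10 = 9


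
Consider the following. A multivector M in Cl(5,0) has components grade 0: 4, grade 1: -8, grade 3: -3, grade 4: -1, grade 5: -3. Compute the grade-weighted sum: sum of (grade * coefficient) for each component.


Grade-weighted sum = sum of grade_k * coefficient_k
0*4 = 0
1*(-8) = -8
3*(-3) = -9
4*(-1) = -4
5*(-3) = -15
Total = 0 + (-8) + (-9) + (-4) + (-15) = -36


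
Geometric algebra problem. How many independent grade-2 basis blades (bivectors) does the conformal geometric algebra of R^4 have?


The conformal model of R^4 uses Cl(5,1) with m = 4 + 2 = 6 generators.
Number of grade-2 blades = C(m, 2) = C(6, 2)
= 6*5/2 = 15


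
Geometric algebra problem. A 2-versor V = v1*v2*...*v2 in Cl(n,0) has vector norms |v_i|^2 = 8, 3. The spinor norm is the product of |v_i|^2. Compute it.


Spinor norm N(V) = |v1|^2 * |v2|^2 * ... * |v2|^2
= 8 * 3
Running product: 8, 24
N(V) = 24


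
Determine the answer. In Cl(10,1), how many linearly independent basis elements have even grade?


Even subalgebra dimension = 2^(n-1)
n = 10 + 1 = 11
2^(11 - 1) = 2^10 = 1024
Verification: sum of C(11,k) for even k = 1 + 55 + 330 + 462 + 165 + 11 = 1024
Result = 1024


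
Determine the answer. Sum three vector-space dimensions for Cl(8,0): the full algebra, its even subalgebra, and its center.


n = 8 + 0 = 8
Total dim = 2^8 = 256
Even subalgebra dim = 2^7 = 128
n is even, so center dim = 1
Sum = 256 + 128 + 1 = 385


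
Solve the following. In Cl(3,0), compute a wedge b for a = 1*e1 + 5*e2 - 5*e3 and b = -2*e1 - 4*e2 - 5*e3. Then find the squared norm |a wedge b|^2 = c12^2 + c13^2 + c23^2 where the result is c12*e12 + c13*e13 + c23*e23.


a wedge b = (a1*b2 - a2*b1)*e12 + (a1*b3 - a3*b1)*e13 + (a2*b3 - a3*b2)*e23
e12 coeff: 1*(-4) - 5*(-2) = -4 - (-10) = 6
e13 coeff: 1*(-5) - (-5)*(-2) = -5 - 10 = -15
e23 coeff: 5*(-5) - (-5)*(-4) = -25 - 20 = -45
|a wedge b|^2 = 6^2 + (-15)^2 + (-45)^2
= 36 + 225 + 2025
= 2286


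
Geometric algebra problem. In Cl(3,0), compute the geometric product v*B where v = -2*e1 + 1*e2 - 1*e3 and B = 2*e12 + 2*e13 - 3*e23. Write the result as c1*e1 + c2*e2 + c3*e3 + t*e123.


vB has grade-1 (vector) and grade-3 (trivector) parts: vB = (v _| B) + (v ^ B).
Vector part <vB>_1:
  e1: -v2*b12 - v3*b13 = -(1)*(2) - (-1)*(2) = 0
  e2: v1*b12 - v3*b23 = (-2)*(2) - (-1)*(-3) = -7
  e3: v1*b13 + v2*b23 = (-2)*(2) + (1)*(-3) = -7
Trivector part <vB>_3:
  e123: v1*b23 - v2*b13 + v3*b12 = (-2)*(-3) - (1)*(2) + (-1)*(2) = 2
vB = 0*e1 - 7*e2 - 7*e3 + 2*e123


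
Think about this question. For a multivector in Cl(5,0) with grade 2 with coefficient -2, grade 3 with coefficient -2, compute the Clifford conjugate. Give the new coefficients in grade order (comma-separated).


Clifford conjugate sign for grade k: (-1)^(k(k+1)/2)
Grade 2: (-1)^(2*3/2) = (-1)^3 = -1, coeff -2 -> 2
Grade 3: (-1)^(3*4/2) = (-1)^6 = 1, coeff -2 -> -2
Conjugated coefficients: 2, -2


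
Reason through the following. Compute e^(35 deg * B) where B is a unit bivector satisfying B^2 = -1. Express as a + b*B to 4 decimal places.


For a unit bivector B with B^2 = -1, the exponential series gives
e^(theta*B) = cos(theta) + sin(theta)*B (the GA analogue of Euler's formula).
theta = 35 degrees = 0.610865 rad
cos(35 deg) = 0.8192
sin(35 deg) = 0.5736
exp(theta*B) = 0.8192 + 0.5736*B


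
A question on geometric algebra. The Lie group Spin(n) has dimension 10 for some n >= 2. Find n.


dim Spin(n) = dim so(n) = n(n-1)/2.
Solve n(n-1)/2 = 10, i.e. n^2 - n - 20 = 0.
Discriminant = 1 + 8*10 = 81
n = (1 + sqrt(81))/2 = (1 + 9)/2 = 5


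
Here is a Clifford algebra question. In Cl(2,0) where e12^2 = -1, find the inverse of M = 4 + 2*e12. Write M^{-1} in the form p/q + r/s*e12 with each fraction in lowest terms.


M = 4 + 2*e12, where e12^2 = -1.
Since M commutes with its reverse ~M = a - b*e12, M * ~M = a^2 - b^2*e12^2 = a^2 + b^2.
So M^{-1} = ~M / (a^2 + b^2) = (a - b*e12)/(a^2 + b^2).
a^2 + b^2 = 16 + 4 = 20
Scalar part = 4/20 = 1/5
Bivector coeff = -2/20 = -1/10
M^{-1} = 1/5 - 1/10*e12


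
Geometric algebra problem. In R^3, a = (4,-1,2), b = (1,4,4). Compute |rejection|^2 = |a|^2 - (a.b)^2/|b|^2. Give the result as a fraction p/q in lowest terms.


|a|^2 = 4^2 + (-1)^2 + 2^2 = 21
|b|^2 = 1^2 + 4^2 + 4^2 = 33
a . b = 4*1 + (-1)*4 + 2*4 = 8
(a.b)^2 = 8^2 = 64
|rej|^2 = 21 - 64/33
= (693 - 64)/33
= 629/33
In lowest terms: 629/33


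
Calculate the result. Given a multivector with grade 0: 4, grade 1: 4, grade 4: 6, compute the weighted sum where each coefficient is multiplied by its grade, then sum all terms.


Grade-weighted sum = sum of grade_k * coefficient_k
0*4 = 0
1*4 = 4
4*6 = 24
Total = 0 + 4 + 24 = 28


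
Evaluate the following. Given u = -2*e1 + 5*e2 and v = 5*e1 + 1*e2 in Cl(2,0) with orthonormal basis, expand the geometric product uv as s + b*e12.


Expand: (-2*e1 + 5*e2)(5*e1 + 1*e2)
= (-2)*5*e1e1 + (-2)*1*e1e2 + 5*5*e2e1 + 5*1*e2e2
Using e1^2 = e2^2 = 1, e2e1 = -e1e2:
Scalar part s = (-2)*5 + 5*1 = -10 + 5 = -5
Bivector part b = (-2)*1 - 5*5 = -2 - 25 = -27
uv = -5 - 27*e12


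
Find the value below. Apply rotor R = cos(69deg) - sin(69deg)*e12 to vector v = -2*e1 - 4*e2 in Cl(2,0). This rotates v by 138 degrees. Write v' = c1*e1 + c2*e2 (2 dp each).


Rotor R = cos(69deg) - sin(69deg)*e12
Rotation angle theta = 2 * 69 = 138 degrees
v' = R*v*~R rotates v by theta.
cos(138deg) = -0.7431, sin(138deg) = 0.6691
v'_1 = -2*cos(138deg) - (-4)*sin(138deg)
= -2*(-0.7431) - (-4)*0.6691
= 4.16
v'_2 = -2*sin(138deg) + (-4)*cos(138deg)
= -2*0.6691 + (-4)*(-0.7431)
= 1.63
v' = 4.16*e1 + 1.63*e2


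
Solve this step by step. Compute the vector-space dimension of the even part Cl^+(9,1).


Even subalgebra dimension = 2^(n-1)
n = 9 + 1 = 10
2^(10 - 1) = 2^9 = 512
Verification: sum of C(10,k) for even k = 1 + 45 + 210 + 210 + 45 + 1 = 512
Result = 512


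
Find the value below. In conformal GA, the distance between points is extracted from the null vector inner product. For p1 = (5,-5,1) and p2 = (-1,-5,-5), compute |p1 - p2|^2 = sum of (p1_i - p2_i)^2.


p1 - p2 = (6, 0, 6)
|p1 - p2|^2 = 6^2 + 0^2 + 6^2
= 36 + 0 + 36
= 72


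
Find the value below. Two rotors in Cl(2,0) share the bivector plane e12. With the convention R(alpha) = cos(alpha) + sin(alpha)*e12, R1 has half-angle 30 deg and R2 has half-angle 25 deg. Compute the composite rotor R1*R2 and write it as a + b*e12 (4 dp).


Same-plane rotors commute and their half-angles add:
R1*R2 = cos(a1 + a2) + sin(a1 + a2)*e12.
a1 + a2 = 30 + 25 = 55 deg
cos(55 deg) = 0.5736
sin(55 deg) = 0.8192
R1*R2 = 0.5736 + 0.8192*e12


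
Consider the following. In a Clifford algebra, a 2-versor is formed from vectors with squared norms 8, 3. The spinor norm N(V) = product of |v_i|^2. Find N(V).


Spinor norm N(V) = |v1|^2 * |v2|^2 * ... * |v2|^2
= 8 * 3
Running product: 8, 24
N(V) = 24


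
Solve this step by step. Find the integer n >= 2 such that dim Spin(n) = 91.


dim Spin(n) = dim so(n) = n(n-1)/2.
Solve n(n-1)/2 = 91, i.e. n^2 - n - 182 = 0.
Discriminant = 1 + 8*91 = 729
n = (1 + sqrt(729))/2 = (1 + 27)/2 = 14


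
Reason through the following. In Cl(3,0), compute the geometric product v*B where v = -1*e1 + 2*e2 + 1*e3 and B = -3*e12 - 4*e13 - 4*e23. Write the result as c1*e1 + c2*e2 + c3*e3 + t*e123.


vB has grade-1 (vector) and grade-3 (trivector) parts: vB = (v _| B) + (v ^ B).
Vector part <vB>_1:
  e1: -v2*b12 - v3*b13 = -(2)*(-3) - (1)*(-4) = 10
  e2: v1*b12 - v3*b23 = (-1)*(-3) - (1)*(-4) = 7
  e3: v1*b13 + v2*b23 = (-1)*(-4) + (2)*(-4) = -4
Trivector part <vB>_3:
  e123: v1*b23 - v2*b13 + v3*b12 = (-1)*(-4) - (2)*(-4) + (1)*(-3) = 9
vB = 10*e1 + 7*e2 - 4*e3 + 9*e123


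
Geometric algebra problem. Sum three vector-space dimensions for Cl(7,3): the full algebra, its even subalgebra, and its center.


n = 7 + 3 = 10
Total dim = 2^10 = 1024
Even subalgebra dim = 2^9 = 512
n is even, so center dim = 1
Sum = 1024 + 512 + 1 = 1537


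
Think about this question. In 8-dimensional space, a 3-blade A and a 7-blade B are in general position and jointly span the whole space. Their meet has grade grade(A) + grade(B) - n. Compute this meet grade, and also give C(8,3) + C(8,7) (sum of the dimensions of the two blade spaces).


Meet grade = grade(A) + grade(B) - n
= 3 + 7 - 8 = 2
C(8,3) = 56
C(8,7) = 8
dim_A + dim_B = 56 + 8 = 64


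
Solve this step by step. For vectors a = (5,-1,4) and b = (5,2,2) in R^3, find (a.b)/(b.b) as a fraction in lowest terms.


Projection coefficient = (a . b) / (b . b)
a . b = 5*5 + (-1)*2 + 4*2
= 25 + (-2) + 8 = 31
b . b = 5^2 + 2^2 + 2^2
= 25 + 4 + 4 = 33
Coefficient = 31/33
In lowest terms: 31/33


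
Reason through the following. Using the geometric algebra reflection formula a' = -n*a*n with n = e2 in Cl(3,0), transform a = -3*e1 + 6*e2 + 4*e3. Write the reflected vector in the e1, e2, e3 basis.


Reflection formula: a' = -n*a*n, with n = e2 (unit vector, n^2 = 1).
For reflection through hyperplane perp to e2:
The component along e2 flips sign, others stay.
a = (-3, 6, 4)
a' = (-3, -6, 4)
a' = -3*e1 - 6*e2 + 4*e3


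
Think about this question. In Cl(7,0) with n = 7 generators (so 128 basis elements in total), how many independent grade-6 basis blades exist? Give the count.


Number of grade-k basis blades in Cl(p,q) with n = p + q is C(n, k).
n = 7 + 0 = 7
C(7, 6) = 7! / (6! * 1!)
= 5040 / (720 * 1)
= 7


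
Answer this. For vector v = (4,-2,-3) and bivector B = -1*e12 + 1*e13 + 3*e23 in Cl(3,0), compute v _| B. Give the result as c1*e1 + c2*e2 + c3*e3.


Left contraction v _| B = <vB>_1 (grade-1 part of the geometric product vB).
Using e1_|e12 = e2, e2_|e12 = -e1, e1_|e13 = e3, e3_|e13 = -e1, e2_|e23 = e3, e3_|e23 = -e2:
e1 coeff: -v2*b12 - v3*b13 = -(-2)*(-1) - (-3)*(1) = 1
e2 coeff: v1*b12 - v3*b23 = (4)*(-1) - (-3)*(3) = 5
e3 coeff: v1*b13 + v2*b23 = (4)*(1) + (-2)*(3) = -2
v _| B = 1*e1 + 5*e2 - 2*e3


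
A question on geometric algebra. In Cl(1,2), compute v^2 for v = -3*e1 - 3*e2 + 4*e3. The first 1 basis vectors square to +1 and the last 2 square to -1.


v^2 = sum of c_i^2 * e_i^2
Positive signature terms (e_i^2 = +1): (-3)^2 = 9
Negative signature terms (e_j^2 = -1): (-3)^2 + 4^2 = 25
v^2 = 9 - 25 = -16


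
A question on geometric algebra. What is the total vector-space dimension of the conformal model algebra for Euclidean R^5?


The conformal model of R^5 uses Cl(6,1): the 5 Euclidean generators plus two extra orthogonal generators e+ (e+^2 = +1) and e- (e-^2 = -1), from which the null vectors e0, einf are built.
Number of generators m = 5 + 2 = 7.
dim Cl(p,q) = 2^m = 2^7 = 128


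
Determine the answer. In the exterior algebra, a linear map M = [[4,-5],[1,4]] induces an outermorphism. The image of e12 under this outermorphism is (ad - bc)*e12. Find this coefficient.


The outermorphism of a linear map f sends e1^e2 to f(e1)^f(e2).
f(e1) = 4*e1 + 1*e2
f(e2) = -5*e1 + 4*e2
f(e1) ^ f(e2) = (4*e1 + 1*e2) ^ (-5*e1 + 4*e2)
= 4*4*e12 + 1*(-5)*e21
= (16 - (-5))*e12
= 21*e12
Coefficient = 21


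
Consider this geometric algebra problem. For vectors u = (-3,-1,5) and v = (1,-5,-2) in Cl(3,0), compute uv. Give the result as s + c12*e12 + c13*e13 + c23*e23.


In Cl(3,0): e_i^2 = 1, e_ie_j = -e_je_i for i != j.
Scalar part = u . v = (-3)*1 + (-1)*(-5) + 5*(-2)
= -3 + 5 + (-10) = -8
e12 coeff = (-3)*(-5) - (-1)*1 = 15 - (-1) = 16
e13 coeff = (-3)*(-2) - 5*1 = 6 - 5 = 1
e23 coeff = (-1)*(-2) - 5*(-5) = 2 - (-25) = 27
uv = -8 + 16*e12 + 1*e13 + 27*e23


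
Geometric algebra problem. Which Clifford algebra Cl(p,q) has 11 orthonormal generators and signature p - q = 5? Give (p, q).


We need p + q = 11 and p - q = 5.
Adding: 2p = 11 + 5 = 16, so p = 8.
Then q = 11 - 8 = 3.
(p, q) = (8, 3)


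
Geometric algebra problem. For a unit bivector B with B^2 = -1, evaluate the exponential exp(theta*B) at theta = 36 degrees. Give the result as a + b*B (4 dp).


For a unit bivector B with B^2 = -1, the exponential series gives
e^(theta*B) = cos(theta) + sin(theta)*B (the GA analogue of Euler's formula).
theta = 36 degrees = 0.628319 rad
cos(36 deg) = 0.8090
sin(36 deg) = 0.5878
exp(theta*B) = 0.8090 + 0.5878*B


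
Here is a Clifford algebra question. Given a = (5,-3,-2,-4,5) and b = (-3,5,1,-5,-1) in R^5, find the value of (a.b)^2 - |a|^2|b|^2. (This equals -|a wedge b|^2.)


a . b = 5*(-3) + (-3)*5 + (-2)*1 + (-4)*(-5) + 5*(-1)
= -15 + (-15) + (-2) + 20 + (-5) = -17
|a|^2 = 5^2 + (-3)^2 + (-2)^2 + (-4)^2 + 5^2 = 79
|b|^2 = (-3)^2 + 5^2 + 1^2 + (-5)^2 + (-1)^2 = 61
(a.b)^2 = (-17)^2 = 289
|a|^2 * |b|^2 = 79 * 61 = 4819
Result = 289 - 4819 = -4530


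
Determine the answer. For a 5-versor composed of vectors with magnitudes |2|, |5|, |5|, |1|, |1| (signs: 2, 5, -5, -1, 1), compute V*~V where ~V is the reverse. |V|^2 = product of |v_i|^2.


Each vector v_i has |v_i|^2 = s_i^2
Squared scales: 2^2 = 4, 5^2 = 25, (-5)^2 = 25, (-1)^2 = 1, 1^2 = 1
|V|^2 = 4 * 25 * 25 * 1 * 1
= 2500


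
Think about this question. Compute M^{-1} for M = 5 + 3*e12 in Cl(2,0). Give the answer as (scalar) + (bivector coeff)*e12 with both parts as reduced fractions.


M = 5 + 3*e12, where e12^2 = -1.
Since M commutes with its reverse ~M = a - b*e12, M * ~M = a^2 - b^2*e12^2 = a^2 + b^2.
So M^{-1} = ~M / (a^2 + b^2) = (a - b*e12)/(a^2 + b^2).
a^2 + b^2 = 25 + 9 = 34
Scalar part = 5/34 = 5/34
Bivector coeff = -3/34 = -3/34
M^{-1} = 5/34 - 3/34*e12


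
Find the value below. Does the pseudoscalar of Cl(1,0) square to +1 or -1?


The pseudoscalar I = e1...e_n (product of all n generators) of Cl(p,q) satisfies I^2 = (-1)^(q + n(n-1)/2).
p = 1, q = 0, n = p + q = 1
n(n-1)/2 = 1 * 0 / 2 = 0
Exponent = q + n(n-1)/2 = 0 + 0 = 0
I^2 = (-1)^0 = +1


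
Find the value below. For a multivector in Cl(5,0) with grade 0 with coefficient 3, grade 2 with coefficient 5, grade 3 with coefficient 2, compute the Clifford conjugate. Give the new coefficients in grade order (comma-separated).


Clifford conjugate sign for grade k: (-1)^(k(k+1)/2)
Grade 0: (-1)^(0*1/2) = (-1)^0 = 1, coeff 3 -> 3
Grade 2: (-1)^(2*3/2) = (-1)^3 = -1, coeff 5 -> -5
Grade 3: (-1)^(3*4/2) = (-1)^6 = 1, coeff 2 -> 2
Conjugated coefficients: 3, -5, 2


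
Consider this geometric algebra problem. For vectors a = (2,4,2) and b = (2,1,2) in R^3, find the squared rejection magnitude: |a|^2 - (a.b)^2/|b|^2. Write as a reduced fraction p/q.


|a|^2 = 2^2 + 4^2 + 2^2 = 24
|b|^2 = 2^2 + 1^2 + 2^2 = 9
a . b = 2*2 + 4*1 + 2*2 = 12
(a.b)^2 = 12^2 = 144
|rej|^2 = 24 - 144/9
= (216 - 144)/9
= 72/9
In lowest terms: 8/1


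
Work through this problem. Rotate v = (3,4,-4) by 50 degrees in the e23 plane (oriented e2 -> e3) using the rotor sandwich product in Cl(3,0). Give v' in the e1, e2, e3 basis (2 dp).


Rotor R = cos(25deg) - sin(25deg)*e23
Rotation angle theta = 2 * 25 = 50 degrees in the e23 plane (e2 -> e3).
The component perpendicular to the plane (e1) is invariant: v'_1 = v1 = 3.00
cos(50deg) = 0.6428, sin(50deg) = 0.7660
v'_2 = v2*cos(theta) - v3*sin(theta) = 4*0.6428 - (-4)*0.7660 = 5.64
v'_3 = v2*sin(theta) + v3*cos(theta) = 4*0.7660 + (-4)*0.6428 = 0.49
v' = 3.00*e1 + 5.64*e2 + 0.49*e3


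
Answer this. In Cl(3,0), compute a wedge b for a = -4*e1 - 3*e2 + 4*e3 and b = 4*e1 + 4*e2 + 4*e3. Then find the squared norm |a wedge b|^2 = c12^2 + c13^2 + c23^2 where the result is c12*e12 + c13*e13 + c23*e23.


a wedge b = (a1*b2 - a2*b1)*e12 + (a1*b3 - a3*b1)*e13 + (a2*b3 - a3*b2)*e23
e12 coeff: (-4)*4 - (-3)*4 = -16 - (-12) = -4
e13 coeff: (-4)*4 - 4*4 = -16 - 16 = -32
e23 coeff: (-3)*4 - 4*4 = -12 - 16 = -28
|a wedge b|^2 = (-4)^2 + (-32)^2 + (-28)^2
= 16 + 1024 + 784
= 1824


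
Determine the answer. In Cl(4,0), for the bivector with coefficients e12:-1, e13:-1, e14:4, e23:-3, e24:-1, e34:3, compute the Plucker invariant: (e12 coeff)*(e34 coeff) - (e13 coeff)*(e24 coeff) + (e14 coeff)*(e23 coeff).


Plucker relation: af - be + cd
a*f = (-1)*3 = -3
b*e = (-1)*(-1) = 1
c*d = 4*(-3) = -12
af - be + cd = -3 - 1 + (-12)
= -16


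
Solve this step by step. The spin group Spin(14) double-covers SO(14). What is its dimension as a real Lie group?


Spin(n) double-covers SO(n); both have Lie algebra so(n) of dimension n(n-1)/2.
n = 14
n(n-1) = 14 * 13 = 182
dim Spin(14) = 182/2 = 91


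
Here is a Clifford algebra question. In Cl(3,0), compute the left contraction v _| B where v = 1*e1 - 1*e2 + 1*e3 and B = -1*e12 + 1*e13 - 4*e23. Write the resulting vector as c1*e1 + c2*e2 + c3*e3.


Left contraction v _| B = <vB>_1 (grade-1 part of the geometric product vB).
Using e1_|e12 = e2, e2_|e12 = -e1, e1_|e13 = e3, e3_|e13 = -e1, e2_|e23 = e3, e3_|e23 = -e2:
e1 coeff: -v2*b12 - v3*b13 = -(-1)*(-1) - (1)*(1) = -2
e2 coeff: v1*b12 - v3*b23 = (1)*(-1) - (1)*(-4) = 3
e3 coeff: v1*b13 + v2*b23 = (1)*(1) + (-1)*(-4) = 5
v _| B = -2*e1 + 3*e2 + 5*e3


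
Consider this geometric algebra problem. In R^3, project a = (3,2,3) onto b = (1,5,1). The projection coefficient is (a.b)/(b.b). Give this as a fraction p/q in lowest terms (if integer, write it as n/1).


Projection coefficient = (a . b) / (b . b)
a . b = 3*1 + 2*5 + 3*1
= 3 + 10 + 3 = 16
b . b = 1^2 + 5^2 + 1^2
= 1 + 25 + 1 = 27
Coefficient = 16/27
In lowest terms: 16/27


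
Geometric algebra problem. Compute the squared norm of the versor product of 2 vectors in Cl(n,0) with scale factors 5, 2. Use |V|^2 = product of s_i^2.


Each vector v_i has |v_i|^2 = s_i^2
Squared scales: 5^2 = 25, 2^2 = 4
|V|^2 = 25 * 4
= 100


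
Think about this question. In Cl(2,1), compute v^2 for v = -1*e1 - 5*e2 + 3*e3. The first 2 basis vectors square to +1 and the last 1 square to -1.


v^2 = sum of c_i^2 * e_i^2
Positive signature terms (e_i^2 = +1): (-1)^2 + (-5)^2 = 26
Negative signature terms (e_j^2 = -1): 3^2 = 9
v^2 = 26 - 9 = 17


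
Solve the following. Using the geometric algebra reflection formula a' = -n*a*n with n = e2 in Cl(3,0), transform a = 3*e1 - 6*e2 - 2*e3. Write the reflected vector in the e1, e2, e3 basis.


Reflection formula: a' = -n*a*n, with n = e2 (unit vector, n^2 = 1).
For reflection through hyperplane perp to e2:
The component along e2 flips sign, others stay.
a = (3, -6, -2)
a' = (3, 6, -2)
a' = 3*e1 + 6*e2 - 2*e3


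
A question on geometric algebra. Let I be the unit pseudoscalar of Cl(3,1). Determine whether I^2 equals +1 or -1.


The pseudoscalar I = e1...e_n (product of all n generators) of Cl(p,q) satisfies I^2 = (-1)^(q + n(n-1)/2).
p = 3, q = 1, n = p + q = 4
n(n-1)/2 = 4 * 3 / 2 = 6
Exponent = q + n(n-1)/2 = 1 + 6 = 7
I^2 = (-1)^7 = -1


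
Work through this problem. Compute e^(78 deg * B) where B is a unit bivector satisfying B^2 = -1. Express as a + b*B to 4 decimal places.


For a unit bivector B with B^2 = -1, the exponential series gives
e^(theta*B) = cos(theta) + sin(theta)*B (the GA analogue of Euler's formula).
theta = 78 degrees = 1.361357 rad
cos(78 deg) = 0.2079
sin(78 deg) = 0.9781
exp(theta*B) = 0.2079 + 0.9781*B


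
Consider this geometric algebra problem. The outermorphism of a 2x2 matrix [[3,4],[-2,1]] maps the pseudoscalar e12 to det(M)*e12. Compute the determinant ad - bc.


The outermorphism of a linear map f sends e1^e2 to f(e1)^f(e2).
f(e1) = 3*e1 - 2*e2
f(e2) = 4*e1 + 1*e2
f(e1) ^ f(e2) = (3*e1 - 2*e2) ^ (4*e1 + 1*e2)
= 3*1*e12 + (-2)*4*e21
= (3 - (-8))*e12
= 11*e12
Coefficient = 11


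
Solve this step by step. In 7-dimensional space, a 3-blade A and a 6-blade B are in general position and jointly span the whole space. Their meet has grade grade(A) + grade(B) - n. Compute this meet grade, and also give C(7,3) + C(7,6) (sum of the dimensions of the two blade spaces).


Meet grade = grade(A) + grade(B) - n
= 3 + 6 - 7 = 2
C(7,3) = 35
C(7,6) = 7
dim_A + dim_B = 35 + 7 = 42


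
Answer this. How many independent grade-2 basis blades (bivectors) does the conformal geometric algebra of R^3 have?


The conformal model of R^3 uses Cl(4,1) with m = 3 + 2 = 5 generators.
Number of grade-2 blades = C(m, 2) = C(5, 2)
= 5*4/2 = 10


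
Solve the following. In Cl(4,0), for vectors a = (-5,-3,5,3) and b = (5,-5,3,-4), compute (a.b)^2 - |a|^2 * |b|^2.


a . b = (-5)*5 + (-3)*(-5) + 5*3 + 3*(-4)
= -25 + 15 + 15 + (-12) = -7
|a|^2 = (-5)^2 + (-3)^2 + 5^2 + 3^2 = 68
|b|^2 = 5^2 + (-5)^2 + 3^2 + (-4)^2 = 75
(a.b)^2 = (-7)^2 = 49
|a|^2 * |b|^2 = 68 * 75 = 5100
Result = 49 - 5100 = -5051


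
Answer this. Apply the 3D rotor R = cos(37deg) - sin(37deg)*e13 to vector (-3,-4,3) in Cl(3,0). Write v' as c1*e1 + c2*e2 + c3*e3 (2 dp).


Rotor R = cos(37deg) - sin(37deg)*e13
Rotation angle theta = 2 * 37 = 74 degrees in the e13 plane (e1 -> e3).
The component perpendicular to the plane (e2) is invariant: v'_2 = v2 = -4.00
cos(74deg) = 0.2756, sin(74deg) = 0.9613
v'_1 = v1*cos(theta) - v3*sin(theta) = -3*0.2756 - 3*0.9613 = -3.71
v'_3 = v1*sin(theta) + v3*cos(theta) = -3*0.9613 + 3*0.2756 = -2.06
v' = -3.71*e1 - 4.00*e2 - 2.06*e3


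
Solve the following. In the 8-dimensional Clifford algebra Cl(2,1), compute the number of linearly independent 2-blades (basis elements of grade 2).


Number of grade-k basis blades in Cl(p,q) with n = p + q is C(n, k).
n = 2 + 1 = 3
C(3, 2) = 3! / (2! * 1!)
= 6 / (2 * 1)
= 3


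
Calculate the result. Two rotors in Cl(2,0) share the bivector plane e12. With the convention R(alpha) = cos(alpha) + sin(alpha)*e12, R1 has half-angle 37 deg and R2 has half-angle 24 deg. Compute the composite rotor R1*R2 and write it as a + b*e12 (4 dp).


Same-plane rotors commute and their half-angles add:
R1*R2 = cos(a1 + a2) + sin(a1 + a2)*e12.
a1 + a2 = 37 + 24 = 61 deg
cos(61 deg) = 0.4848
sin(61 deg) = 0.8746
R1*R2 = 0.4848 + 0.8746*e12


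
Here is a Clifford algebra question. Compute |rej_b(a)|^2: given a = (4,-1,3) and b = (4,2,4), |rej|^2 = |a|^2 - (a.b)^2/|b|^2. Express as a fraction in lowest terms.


|a|^2 = 4^2 + (-1)^2 + 3^2 = 26
|b|^2 = 4^2 + 2^2 + 4^2 = 36
a . b = 4*4 + (-1)*2 + 3*4 = 26
(a.b)^2 = 26^2 = 676
|rej|^2 = 26 - 676/36
= (936 - 676)/36
= 260/36
In lowest terms: 65/9


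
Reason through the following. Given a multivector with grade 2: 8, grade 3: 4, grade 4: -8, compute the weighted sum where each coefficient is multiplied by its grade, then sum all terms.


Grade-weighted sum = sum of grade_k * coefficient_k
2*8 = 16
3*4 = 12
4*(-8) = -32
Total = 16 + 12 + (-32) = -4


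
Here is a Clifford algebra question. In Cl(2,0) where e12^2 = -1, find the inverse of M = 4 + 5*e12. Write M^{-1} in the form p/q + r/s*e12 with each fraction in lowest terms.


M = 4 + 5*e12, where e12^2 = -1.
Since M commutes with its reverse ~M = a - b*e12, M * ~M = a^2 - b^2*e12^2 = a^2 + b^2.
So M^{-1} = ~M / (a^2 + b^2) = (a - b*e12)/(a^2 + b^2).
a^2 + b^2 = 16 + 25 = 41
Scalar part = 4/41 = 4/41
Bivector coeff = -5/41 = -5/41
M^{-1} = 4/41 - 5/41*e12


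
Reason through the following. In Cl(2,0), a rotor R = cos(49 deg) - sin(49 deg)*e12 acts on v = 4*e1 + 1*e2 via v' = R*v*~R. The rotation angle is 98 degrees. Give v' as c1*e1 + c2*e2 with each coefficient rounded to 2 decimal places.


Rotor R = cos(49deg) - sin(49deg)*e12
Rotation angle theta = 2 * 49 = 98 degrees
v' = R*v*~R rotates v by theta.
cos(98deg) = -0.1392, sin(98deg) = 0.9903
v'_1 = 4*cos(98deg) - 1*sin(98deg)
= 4*(-0.1392) - 1*0.9903
= -1.55
v'_2 = 4*sin(98deg) + 1*cos(98deg)
= 4*0.9903 + 1*(-0.1392)
= 3.82
v' = -1.55*e1 + 3.82*e2


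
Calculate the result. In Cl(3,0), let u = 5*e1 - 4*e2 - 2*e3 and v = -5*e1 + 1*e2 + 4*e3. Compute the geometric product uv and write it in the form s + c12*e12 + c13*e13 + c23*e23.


In Cl(3,0): e_i^2 = 1, e_ie_j = -e_je_i for i != j.
Scalar part = u . v = 5*(-5) + (-4)*1 + (-2)*4
= -25 + (-4) + (-8) = -37
e12 coeff = 5*1 - (-4)*(-5) = 5 - 20 = -15
e13 coeff = 5*4 - (-2)*(-5) = 20 - 10 = 10
e23 coeff = (-4)*4 - (-2)*1 = -16 - (-2) = -14
uv = -37 - 15*e12 + 10*e13 - 14*e23


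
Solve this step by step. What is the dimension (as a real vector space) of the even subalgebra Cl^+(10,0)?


Even subalgebra dimension = 2^(n-1)
n = 10 + 0 = 10
2^(10 - 1) = 2^9 = 512
Verification: sum of C(10,k) for even k = 1 + 45 + 210 + 210 + 45 + 1 = 512
Result = 512


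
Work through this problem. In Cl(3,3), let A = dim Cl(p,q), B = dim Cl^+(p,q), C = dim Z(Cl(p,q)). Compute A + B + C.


n = 3 + 3 = 6
Total dim = 2^6 = 64
Even subalgebra dim = 2^5 = 32
n is even, so center dim = 1
Sum = 64 + 32 + 1 = 97


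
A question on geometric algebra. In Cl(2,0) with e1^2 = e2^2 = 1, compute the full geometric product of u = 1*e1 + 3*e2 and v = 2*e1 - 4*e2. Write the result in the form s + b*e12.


Expand: (1*e1 + 3*e2)(2*e1 - 4*e2)
= 1*2*e1e1 + 1*(-4)*e1e2 + 3*2*e2e1 + 3*(-4)*e2e2
Using e1^2 = e2^2 = 1, e2e1 = -e1e2:
Scalar part s = 1*2 + 3*(-4) = 2 + (-12) = -10
Bivector part b = 1*(-4) - 3*2 = -4 - 6 = -10
uv = -10 - 10*e12


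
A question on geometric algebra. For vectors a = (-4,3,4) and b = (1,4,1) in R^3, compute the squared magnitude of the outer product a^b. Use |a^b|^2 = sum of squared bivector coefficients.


a wedge b = (a1*b2 - a2*b1)*e12 + (a1*b3 - a3*b1)*e13 + (a2*b3 - a3*b2)*e23
e12 coeff: (-4)*4 - 3*1 = -16 - 3 = -19
e13 coeff: (-4)*1 - 4*1 = -4 - 4 = -8
e23 coeff: 3*1 - 4*4 = 3 - 16 = -13
|a wedge b|^2 = (-19)^2 + (-8)^2 + (-13)^2
= 361 + 64 + 169
= 594
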